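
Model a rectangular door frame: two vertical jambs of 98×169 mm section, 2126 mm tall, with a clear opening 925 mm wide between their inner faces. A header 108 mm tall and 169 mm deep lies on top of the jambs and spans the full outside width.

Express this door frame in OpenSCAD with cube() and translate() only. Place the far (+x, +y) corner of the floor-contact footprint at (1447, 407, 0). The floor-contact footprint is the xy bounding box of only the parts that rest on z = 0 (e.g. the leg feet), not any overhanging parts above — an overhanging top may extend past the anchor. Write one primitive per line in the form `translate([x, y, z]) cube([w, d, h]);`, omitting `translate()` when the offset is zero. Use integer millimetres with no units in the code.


translate([326, 238, 0]) cube([98, 169, 2126]);
translate([1349, 238, 0]) cube([98, 169, 2126]);
translate([326, 238, 2126]) cube([1121, 169, 108]);


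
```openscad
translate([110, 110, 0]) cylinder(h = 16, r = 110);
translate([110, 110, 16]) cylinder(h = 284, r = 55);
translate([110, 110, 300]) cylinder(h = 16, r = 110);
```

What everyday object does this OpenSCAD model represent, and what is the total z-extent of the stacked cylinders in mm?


A spool. The overall height is 316 mm.

Three coaxial cylinders, large–small–large — a spool. Two 16 mm flanges and a 284 mm core give 16 + 284 + 16 = 316 mm.


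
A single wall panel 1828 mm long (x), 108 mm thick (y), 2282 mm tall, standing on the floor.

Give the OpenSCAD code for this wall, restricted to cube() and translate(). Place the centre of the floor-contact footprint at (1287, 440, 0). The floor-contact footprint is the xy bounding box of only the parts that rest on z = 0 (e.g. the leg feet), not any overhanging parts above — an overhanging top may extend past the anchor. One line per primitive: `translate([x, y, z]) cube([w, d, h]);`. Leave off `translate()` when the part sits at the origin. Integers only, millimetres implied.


translate([373, 386, 0]) cube([1828, 108, 2282]);


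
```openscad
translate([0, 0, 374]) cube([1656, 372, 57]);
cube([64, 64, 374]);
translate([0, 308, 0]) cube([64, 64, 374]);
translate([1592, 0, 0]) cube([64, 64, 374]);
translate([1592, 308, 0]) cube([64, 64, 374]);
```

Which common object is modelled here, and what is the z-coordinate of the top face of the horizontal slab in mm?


A bench. The seat-top height is 431 mm.

A long slab on four corner posts — a bench. The slab sits at z = 374 with thickness 57, so the top is 374 + 57 = 431 mm.


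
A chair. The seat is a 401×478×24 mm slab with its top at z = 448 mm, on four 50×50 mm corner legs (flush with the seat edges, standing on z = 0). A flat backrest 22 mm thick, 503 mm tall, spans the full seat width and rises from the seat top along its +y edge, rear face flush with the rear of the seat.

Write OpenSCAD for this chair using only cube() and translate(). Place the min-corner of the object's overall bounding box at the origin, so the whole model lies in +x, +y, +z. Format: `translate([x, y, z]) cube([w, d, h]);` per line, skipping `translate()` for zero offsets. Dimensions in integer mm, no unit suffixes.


// leg_h = 448 - 24 = 424
translate([0, 0, 424]) cube([401, 478, 24]);
cube([50, 50, 424]);
translate([351, 0, 0]) cube([50, 50, 424]);
translate([0, 428, 0]) cube([50, 50, 424]);
translate([351, 428, 0]) cube([50, 50, 424]);
translate([0, 456, 448]) cube([401, 22, 503]);


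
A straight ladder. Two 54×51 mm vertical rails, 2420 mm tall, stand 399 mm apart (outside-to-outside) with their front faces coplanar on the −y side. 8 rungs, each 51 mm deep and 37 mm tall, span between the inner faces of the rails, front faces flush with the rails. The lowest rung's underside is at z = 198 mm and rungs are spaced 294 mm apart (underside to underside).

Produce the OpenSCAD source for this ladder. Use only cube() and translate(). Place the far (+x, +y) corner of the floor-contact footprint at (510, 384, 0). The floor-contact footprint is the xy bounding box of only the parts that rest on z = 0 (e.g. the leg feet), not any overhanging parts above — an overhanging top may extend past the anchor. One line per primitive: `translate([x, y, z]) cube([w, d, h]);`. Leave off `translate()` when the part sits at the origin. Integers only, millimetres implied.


translate([111, 333, 0]) cube([54, 51, 2420]);
translate([456, 333, 0]) cube([54, 51, 2420]);
translate([165, 333, 198]) cube([291, 51, 37]);
translate([165, 333, 492]) cube([291, 51, 37]);
translate([165, 333, 786]) cube([291, 51, 37]);
translate([165, 333, 1080]) cube([291, 51, 37]);
translate([165, 333, 1374]) cube([291, 51, 37]);
translate([165, 333, 1668]) cube([291, 51, 37]);
translate([165, 333, 1962]) cube([291, 51, 37]);
translate([165, 333, 2256]) cube([291, 51, 37]);


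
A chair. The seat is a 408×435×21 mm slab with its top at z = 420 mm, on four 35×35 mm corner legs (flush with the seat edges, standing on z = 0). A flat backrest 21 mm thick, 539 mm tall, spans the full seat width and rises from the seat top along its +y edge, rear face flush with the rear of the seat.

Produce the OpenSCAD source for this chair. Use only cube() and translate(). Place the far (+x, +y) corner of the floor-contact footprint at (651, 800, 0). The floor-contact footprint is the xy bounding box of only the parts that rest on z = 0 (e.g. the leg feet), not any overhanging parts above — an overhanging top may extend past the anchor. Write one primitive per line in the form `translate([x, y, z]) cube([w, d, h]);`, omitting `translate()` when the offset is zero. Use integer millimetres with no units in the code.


translate([243, 365, 399]) cube([408, 435, 21]);
translate([243, 365, 0]) cube([35, 35, 399]);
translate([616, 365, 0]) cube([35, 35, 399]);
translate([243, 765, 0]) cube([35, 35, 399]);
translate([616, 765, 0]) cube([35, 35, 399]);
translate([243, 779, 420]) cube([408, 21, 539]);


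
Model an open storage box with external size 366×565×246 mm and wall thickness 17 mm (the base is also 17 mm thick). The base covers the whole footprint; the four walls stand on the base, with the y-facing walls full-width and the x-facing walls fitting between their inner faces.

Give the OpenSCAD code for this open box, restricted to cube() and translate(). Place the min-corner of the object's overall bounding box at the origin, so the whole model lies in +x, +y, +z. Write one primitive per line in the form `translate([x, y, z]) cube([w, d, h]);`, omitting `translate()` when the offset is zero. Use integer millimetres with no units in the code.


cube([366, 565, 17]);
translate([0, 0, 17]) cube([366, 17, 229]);
translate([0, 548, 17]) cube([366, 17, 229]);
translate([0, 17, 17]) cube([17, 531, 229]);
translate([349, 17, 17]) cube([17, 531, 229]);


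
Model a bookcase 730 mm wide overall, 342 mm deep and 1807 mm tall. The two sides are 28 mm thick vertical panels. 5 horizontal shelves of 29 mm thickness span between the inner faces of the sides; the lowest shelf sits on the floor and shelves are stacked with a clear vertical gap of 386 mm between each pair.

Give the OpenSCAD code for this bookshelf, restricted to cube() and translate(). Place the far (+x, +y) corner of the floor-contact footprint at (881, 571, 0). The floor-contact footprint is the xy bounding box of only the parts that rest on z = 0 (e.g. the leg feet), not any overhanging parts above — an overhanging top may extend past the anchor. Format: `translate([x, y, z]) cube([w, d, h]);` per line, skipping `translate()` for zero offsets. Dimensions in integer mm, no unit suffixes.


translate([151, 229, 0]) cube([28, 342, 1807]);
translate([853, 229, 0]) cube([28, 342, 1807]);
translate([179, 229, 0]) cube([674, 342, 29]);
translate([179, 229, 415]) cube([674, 342, 29]);
translate([179, 229, 830]) cube([674, 342, 29]);
translate([179, 229, 1245]) cube([674, 342, 29]);
translate([179, 229, 1660]) cube([674, 342, 29]);


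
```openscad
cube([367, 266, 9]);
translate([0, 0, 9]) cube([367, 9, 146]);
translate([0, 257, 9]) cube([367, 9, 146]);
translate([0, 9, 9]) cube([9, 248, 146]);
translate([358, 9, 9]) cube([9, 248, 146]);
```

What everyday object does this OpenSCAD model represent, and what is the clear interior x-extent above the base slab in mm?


An open box. The internal width is 349 mm.

A 367×266 base slab with four walls standing on it — an open box. The base is 367 mm wide and the walls are 9 mm thick, so the internal width is 367 − 2 × 9 = 349 mm.


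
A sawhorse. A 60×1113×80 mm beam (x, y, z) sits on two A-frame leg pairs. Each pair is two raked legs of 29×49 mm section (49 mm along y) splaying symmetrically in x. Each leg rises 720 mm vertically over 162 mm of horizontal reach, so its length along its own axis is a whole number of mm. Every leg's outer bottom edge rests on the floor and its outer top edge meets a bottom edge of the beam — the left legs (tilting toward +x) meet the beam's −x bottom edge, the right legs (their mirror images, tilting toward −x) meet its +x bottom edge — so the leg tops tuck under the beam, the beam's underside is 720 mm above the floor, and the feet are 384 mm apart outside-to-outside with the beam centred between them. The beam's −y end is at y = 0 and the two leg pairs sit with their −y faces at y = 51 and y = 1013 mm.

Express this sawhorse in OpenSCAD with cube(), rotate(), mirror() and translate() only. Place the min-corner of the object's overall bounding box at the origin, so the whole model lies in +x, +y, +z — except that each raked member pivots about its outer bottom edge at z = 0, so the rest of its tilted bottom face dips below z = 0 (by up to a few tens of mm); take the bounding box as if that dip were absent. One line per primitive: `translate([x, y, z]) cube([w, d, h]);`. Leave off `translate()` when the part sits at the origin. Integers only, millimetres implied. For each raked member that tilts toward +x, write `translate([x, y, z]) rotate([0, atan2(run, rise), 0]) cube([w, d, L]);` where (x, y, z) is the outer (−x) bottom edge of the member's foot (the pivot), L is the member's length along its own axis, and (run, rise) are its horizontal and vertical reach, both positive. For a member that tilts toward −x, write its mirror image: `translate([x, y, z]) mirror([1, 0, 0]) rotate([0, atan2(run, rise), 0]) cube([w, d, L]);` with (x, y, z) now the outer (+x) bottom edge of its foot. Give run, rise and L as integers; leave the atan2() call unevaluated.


translate([162, 0, 720]) cube([60, 1113, 80]);
translate([0, 51, 0]) rotate([0, atan2(162, 720), 0]) cube([29, 49, 738]);
translate([384, 51, 0]) mirror([1, 0, 0]) rotate([0, atan2(162, 720), 0]) cube([29, 49, 738]);
translate([0, 1013, 0]) rotate([0, atan2(162, 720), 0]) cube([29, 49, 738]);
translate([384, 1013, 0]) mirror([1, 0, 0]) rotate([0, atan2(162, 720), 0]) cube([29, 49, 738]);


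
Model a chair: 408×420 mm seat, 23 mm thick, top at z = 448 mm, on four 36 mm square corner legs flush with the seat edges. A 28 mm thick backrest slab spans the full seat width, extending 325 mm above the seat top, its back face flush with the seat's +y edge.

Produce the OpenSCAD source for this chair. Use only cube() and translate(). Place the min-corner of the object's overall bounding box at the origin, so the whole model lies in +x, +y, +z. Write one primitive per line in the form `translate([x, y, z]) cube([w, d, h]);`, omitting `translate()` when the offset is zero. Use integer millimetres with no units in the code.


translate([0, 0, 425]) cube([408, 420, 23]);
cube([36, 36, 425]);
translate([372, 0, 0]) cube([36, 36, 425]);
translate([0, 384, 0]) cube([36, 36, 425]);
translate([372, 384, 0]) cube([36, 36, 425]);
translate([0, 392, 448]) cube([408, 28, 325]);


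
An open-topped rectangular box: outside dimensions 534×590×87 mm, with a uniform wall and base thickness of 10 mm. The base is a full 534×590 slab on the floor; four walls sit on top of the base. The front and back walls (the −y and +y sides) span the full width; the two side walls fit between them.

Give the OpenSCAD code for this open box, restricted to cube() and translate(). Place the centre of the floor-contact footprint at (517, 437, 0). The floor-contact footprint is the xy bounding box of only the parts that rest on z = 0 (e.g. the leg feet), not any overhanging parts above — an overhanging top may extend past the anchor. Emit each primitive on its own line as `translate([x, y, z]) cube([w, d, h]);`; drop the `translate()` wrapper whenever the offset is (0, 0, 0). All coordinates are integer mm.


translate([250, 142, 0]) cube([534, 590, 10]);
translate([250, 142, 10]) cube([534, 10, 77]);
translate([250, 722, 10]) cube([534, 10, 77]);
translate([250, 152, 10]) cube([10, 570, 77]);
translate([774, 152, 10]) cube([10, 570, 77]);


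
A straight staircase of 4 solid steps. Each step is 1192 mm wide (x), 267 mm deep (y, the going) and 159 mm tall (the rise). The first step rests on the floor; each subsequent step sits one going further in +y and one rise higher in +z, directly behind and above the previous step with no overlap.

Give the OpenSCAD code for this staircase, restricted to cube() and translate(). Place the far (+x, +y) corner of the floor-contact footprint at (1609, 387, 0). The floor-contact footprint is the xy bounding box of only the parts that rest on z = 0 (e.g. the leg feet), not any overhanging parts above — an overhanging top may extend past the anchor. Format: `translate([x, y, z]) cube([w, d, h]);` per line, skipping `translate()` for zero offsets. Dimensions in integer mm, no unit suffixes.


translate([417, 120, 0]) cube([1192, 267, 159]);
translate([417, 387, 159]) cube([1192, 267, 159]);
translate([417, 654, 318]) cube([1192, 267, 159]);
translate([417, 921, 477]) cube([1192, 267, 159]);


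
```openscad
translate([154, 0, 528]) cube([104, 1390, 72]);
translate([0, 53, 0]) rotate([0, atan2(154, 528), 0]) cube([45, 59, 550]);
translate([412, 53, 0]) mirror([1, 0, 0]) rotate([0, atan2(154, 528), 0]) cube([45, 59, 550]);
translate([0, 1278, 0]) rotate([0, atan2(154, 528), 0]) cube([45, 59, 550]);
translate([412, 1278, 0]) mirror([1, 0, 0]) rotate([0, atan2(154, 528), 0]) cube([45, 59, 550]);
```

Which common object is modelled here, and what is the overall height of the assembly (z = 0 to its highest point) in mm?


A sawhorse. The overall height is 600 mm.

A beam across two mirrored pairs of raked legs — a sawhorse. The beam's underside is at z = 528 (matching the legs' vertical rise in atan2(154, 528)) and the beam is 72 mm tall, so its top is at 528 + 72 = 600 mm. The raked legs top out at the beam's underside, so that is the highest point.


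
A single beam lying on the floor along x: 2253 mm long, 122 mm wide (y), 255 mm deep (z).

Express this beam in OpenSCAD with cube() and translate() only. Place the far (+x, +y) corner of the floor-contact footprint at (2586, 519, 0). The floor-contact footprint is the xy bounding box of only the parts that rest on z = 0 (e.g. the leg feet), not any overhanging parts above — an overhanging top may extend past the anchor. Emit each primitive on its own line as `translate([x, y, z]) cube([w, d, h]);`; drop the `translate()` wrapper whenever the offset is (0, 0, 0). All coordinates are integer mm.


translate([333, 397, 0]) cube([2253, 122, 255]);


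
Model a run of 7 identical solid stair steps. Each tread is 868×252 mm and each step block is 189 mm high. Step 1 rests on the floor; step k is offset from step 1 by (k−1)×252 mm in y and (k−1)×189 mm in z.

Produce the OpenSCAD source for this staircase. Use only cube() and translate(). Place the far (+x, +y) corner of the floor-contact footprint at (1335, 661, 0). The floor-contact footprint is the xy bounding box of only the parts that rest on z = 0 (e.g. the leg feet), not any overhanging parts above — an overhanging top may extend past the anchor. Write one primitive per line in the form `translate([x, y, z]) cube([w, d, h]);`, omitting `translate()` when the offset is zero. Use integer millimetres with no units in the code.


translate([467, 409, 0]) cube([868, 252, 189]);
translate([467, 661, 189]) cube([868, 252, 189]);
translate([467, 913, 378]) cube([868, 252, 189]);
translate([467, 1165, 567]) cube([868, 252, 189]);
translate([467, 1417, 756]) cube([868, 252, 189]);
translate([467, 1669, 945]) cube([868, 252, 189]);
translate([467, 1921, 1134]) cube([868, 252, 189]);


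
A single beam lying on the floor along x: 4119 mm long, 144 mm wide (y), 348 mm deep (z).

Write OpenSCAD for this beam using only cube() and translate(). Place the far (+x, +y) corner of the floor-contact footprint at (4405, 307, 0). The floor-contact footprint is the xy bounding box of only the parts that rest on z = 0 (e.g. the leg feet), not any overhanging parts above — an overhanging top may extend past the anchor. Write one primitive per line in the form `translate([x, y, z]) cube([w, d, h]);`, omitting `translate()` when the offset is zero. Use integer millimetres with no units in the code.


translate([286, 163, 0]) cube([4119, 144, 348]);


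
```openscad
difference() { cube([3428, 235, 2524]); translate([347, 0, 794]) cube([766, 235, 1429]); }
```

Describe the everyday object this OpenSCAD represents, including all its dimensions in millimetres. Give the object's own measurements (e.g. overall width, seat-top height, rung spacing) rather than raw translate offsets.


A wall 3428 mm long (x), 235 mm thick (y), 2524 mm tall, with a rectangular window opening cut through it. The opening is 766 mm wide and 1429 mm tall; its sill is at z = 794 mm and its near (−x) edge is 347 mm from the wall's −x end. The opening passes through the full wall thickness.


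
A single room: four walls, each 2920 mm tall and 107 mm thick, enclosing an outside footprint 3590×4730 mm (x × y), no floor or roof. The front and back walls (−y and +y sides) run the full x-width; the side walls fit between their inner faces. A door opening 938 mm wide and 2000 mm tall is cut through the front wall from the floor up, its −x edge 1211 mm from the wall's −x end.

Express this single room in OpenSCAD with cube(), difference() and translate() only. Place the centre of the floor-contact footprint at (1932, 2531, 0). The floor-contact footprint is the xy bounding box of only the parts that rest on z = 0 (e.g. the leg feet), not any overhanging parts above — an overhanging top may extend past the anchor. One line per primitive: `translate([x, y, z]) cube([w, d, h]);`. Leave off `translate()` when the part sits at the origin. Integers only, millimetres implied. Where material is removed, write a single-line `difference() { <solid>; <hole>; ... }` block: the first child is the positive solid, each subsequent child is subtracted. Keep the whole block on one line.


difference() { translate([137, 166, 0]) cube([3590, 107, 2920]); translate([1348, 166, 0]) cube([938, 107, 2000]); }
translate([137, 4789, 0]) cube([3590, 107, 2920]);
translate([137, 273, 0]) cube([107, 4516, 2920]);
translate([3620, 273, 0]) cube([107, 4516, 2920]);


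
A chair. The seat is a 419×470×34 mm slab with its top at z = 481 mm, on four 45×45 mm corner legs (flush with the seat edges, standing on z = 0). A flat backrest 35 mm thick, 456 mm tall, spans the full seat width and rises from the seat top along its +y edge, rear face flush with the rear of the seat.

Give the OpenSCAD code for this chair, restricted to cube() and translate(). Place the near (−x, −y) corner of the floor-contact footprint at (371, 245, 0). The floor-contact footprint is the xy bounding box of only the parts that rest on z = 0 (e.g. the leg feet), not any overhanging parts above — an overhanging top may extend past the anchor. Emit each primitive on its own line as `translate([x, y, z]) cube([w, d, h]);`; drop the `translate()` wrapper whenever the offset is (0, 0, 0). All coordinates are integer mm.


// leg_h = 481 - 34 = 447
translate([371, 245, 447]) cube([419, 470, 34]);
translate([371, 245, 0]) cube([45, 45, 447]);
translate([745, 245, 0]) cube([45, 45, 447]);
translate([371, 670, 0]) cube([45, 45, 447]);
translate([745, 670, 0]) cube([45, 45, 447]);
translate([371, 680, 481]) cube([419, 35, 456]);


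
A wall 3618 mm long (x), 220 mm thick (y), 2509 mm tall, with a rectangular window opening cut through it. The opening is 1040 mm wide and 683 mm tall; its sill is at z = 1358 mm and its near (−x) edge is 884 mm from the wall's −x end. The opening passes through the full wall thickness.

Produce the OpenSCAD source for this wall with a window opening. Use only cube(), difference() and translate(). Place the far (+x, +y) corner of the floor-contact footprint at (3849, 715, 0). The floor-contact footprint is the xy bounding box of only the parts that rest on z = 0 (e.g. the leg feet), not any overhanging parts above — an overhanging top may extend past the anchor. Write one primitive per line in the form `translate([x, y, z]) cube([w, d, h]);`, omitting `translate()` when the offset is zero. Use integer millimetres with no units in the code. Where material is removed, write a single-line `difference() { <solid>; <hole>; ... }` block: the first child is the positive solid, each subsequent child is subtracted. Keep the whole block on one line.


difference() { translate([231, 495, 0]) cube([3618, 220, 2509]); translate([1115, 495, 1358]) cube([1040, 220, 683]); }


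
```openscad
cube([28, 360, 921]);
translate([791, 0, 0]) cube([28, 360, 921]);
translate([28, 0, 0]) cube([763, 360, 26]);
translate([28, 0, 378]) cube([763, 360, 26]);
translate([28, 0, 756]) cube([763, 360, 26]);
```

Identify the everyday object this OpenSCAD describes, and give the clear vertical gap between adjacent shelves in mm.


A bookshelf. The clear shelf gap is 352 mm.

Two tall side panels with 3 horizontal boards between them — a bookshelf. The first two shelf undersides are at z = 0 and z = 378; with shelf thickness 26, the clear gap is 378 − 0 − 26 = 352 mm.


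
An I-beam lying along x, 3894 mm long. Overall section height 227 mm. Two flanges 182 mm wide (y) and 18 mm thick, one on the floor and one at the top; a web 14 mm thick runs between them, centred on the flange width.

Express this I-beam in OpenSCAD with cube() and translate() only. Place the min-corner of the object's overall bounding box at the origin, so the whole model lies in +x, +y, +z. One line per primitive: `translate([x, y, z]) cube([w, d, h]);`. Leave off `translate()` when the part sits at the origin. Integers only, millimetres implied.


cube([3894, 182, 18]);
translate([0, 84, 18]) cube([3894, 14, 191]);
translate([0, 0, 209]) cube([3894, 182, 18]);


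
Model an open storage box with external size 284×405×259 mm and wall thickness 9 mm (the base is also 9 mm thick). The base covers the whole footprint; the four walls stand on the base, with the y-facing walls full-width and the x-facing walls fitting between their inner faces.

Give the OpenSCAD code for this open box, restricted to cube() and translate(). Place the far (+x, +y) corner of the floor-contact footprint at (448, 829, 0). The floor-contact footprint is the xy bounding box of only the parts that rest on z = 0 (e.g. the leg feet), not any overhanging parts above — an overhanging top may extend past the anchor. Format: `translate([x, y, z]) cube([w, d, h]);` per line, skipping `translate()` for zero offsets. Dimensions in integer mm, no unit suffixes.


translate([164, 424, 0]) cube([284, 405, 9]);
translate([164, 424, 9]) cube([284, 9, 250]);
translate([164, 820, 9]) cube([284, 9, 250]);
translate([164, 433, 9]) cube([9, 387, 250]);
translate([439, 433, 9]) cube([9, 387, 250]);


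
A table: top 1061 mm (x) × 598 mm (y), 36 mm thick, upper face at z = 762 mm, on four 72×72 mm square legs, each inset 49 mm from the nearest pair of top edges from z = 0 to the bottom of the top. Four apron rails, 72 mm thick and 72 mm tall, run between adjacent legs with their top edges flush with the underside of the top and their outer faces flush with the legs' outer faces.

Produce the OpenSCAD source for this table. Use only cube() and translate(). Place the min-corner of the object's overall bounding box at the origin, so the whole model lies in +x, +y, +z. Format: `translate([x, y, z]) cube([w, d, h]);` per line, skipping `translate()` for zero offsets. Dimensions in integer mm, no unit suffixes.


translate([0, 0, 726]) cube([1061, 598, 36]);
translate([49, 49, 0]) cube([72, 72, 726]);
translate([940, 49, 0]) cube([72, 72, 726]);
translate([49, 477, 0]) cube([72, 72, 726]);
translate([940, 477, 0]) cube([72, 72, 726]);
translate([121, 49, 654]) cube([819, 72, 72]);
translate([121, 477, 654]) cube([819, 72, 72]);
translate([49, 121, 654]) cube([72, 356, 72]);
translate([940, 121, 654]) cube([72, 356, 72]);


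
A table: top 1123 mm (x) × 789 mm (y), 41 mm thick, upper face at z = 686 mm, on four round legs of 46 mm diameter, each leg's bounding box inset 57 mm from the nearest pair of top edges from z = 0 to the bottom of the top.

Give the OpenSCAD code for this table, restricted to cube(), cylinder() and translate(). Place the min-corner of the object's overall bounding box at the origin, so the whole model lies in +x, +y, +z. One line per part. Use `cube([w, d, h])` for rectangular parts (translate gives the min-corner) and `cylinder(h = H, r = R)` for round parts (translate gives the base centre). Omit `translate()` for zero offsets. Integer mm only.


translate([0, 0, 645]) cube([1123, 789, 41]);
translate([80, 80, 0]) cylinder(h = 645, r = 23);
translate([1043, 80, 0]) cylinder(h = 645, r = 23);
translate([80, 709, 0]) cylinder(h = 645, r = 23);
translate([1043, 709, 0]) cylinder(h = 645, r = 23);


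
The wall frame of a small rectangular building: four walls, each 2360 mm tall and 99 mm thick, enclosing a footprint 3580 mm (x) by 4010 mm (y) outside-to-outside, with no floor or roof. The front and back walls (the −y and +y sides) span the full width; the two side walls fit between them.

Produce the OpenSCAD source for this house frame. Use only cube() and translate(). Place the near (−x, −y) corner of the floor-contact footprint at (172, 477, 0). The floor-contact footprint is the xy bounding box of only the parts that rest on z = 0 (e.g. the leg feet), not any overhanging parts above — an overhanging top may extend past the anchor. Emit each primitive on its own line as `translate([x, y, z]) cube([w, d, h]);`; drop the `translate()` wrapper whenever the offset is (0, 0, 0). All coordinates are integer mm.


translate([172, 477, 0]) cube([3580, 99, 2360]);
translate([172, 4388, 0]) cube([3580, 99, 2360]);
translate([172, 576, 0]) cube([99, 3812, 2360]);
translate([3653, 576, 0]) cube([99, 3812, 2360]);


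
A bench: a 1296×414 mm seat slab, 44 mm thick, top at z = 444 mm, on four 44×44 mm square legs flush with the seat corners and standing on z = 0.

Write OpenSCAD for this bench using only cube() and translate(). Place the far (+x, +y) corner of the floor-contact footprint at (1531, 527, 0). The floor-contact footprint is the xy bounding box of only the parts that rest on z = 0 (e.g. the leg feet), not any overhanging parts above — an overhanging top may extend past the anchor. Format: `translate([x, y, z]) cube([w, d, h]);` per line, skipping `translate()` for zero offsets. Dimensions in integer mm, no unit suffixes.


translate([235, 113, 400]) cube([1296, 414, 44]);
translate([235, 113, 0]) cube([44, 44, 400]);
translate([235, 483, 0]) cube([44, 44, 400]);
translate([1487, 113, 0]) cube([44, 44, 400]);
translate([1487, 483, 0]) cube([44, 44, 400]);


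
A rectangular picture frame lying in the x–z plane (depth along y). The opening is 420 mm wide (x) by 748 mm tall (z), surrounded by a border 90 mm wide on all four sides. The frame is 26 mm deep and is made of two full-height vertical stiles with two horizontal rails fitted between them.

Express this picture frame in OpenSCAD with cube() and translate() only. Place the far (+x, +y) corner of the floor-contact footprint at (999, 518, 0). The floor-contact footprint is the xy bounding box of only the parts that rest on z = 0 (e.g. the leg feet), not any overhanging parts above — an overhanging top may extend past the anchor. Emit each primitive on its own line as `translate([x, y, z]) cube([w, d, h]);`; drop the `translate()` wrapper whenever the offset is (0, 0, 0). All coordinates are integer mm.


translate([399, 492, 0]) cube([90, 26, 928]);
translate([909, 492, 0]) cube([90, 26, 928]);
translate([489, 492, 0]) cube([420, 26, 90]);
translate([489, 492, 838]) cube([420, 26, 90]);


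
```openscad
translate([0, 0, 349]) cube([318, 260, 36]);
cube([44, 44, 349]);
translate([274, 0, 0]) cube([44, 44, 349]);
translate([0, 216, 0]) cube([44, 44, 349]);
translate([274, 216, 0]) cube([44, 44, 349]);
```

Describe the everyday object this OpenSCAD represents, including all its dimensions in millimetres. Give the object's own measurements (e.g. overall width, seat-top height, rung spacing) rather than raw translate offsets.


A four-legged stool. The seat is a 318×260×36 mm slab whose top surface is at z = 385 mm; four square legs, each 44×44 mm in cross-section, run from the floor (z = 0) to the underside of the seat, each flush with a corner of the seat.


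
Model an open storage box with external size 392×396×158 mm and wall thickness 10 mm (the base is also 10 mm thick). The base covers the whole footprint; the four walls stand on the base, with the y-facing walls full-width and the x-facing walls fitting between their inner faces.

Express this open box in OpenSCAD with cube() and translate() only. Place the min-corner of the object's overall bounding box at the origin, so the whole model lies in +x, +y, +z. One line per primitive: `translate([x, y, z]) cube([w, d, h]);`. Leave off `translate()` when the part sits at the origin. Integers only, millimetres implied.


cube([392, 396, 10]);
translate([0, 0, 10]) cube([392, 10, 148]);
translate([0, 386, 10]) cube([392, 10, 148]);
translate([0, 10, 10]) cube([10, 376, 148]);
translate([382, 10, 10]) cube([10, 376, 148]);


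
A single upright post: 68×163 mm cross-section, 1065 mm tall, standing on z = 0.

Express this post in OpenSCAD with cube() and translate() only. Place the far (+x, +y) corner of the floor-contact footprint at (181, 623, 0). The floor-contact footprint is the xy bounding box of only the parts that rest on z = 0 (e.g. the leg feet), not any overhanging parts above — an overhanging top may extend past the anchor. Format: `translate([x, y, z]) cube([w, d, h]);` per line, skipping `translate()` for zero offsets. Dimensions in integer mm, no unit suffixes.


translate([113, 460, 0]) cube([68, 163, 1065]);


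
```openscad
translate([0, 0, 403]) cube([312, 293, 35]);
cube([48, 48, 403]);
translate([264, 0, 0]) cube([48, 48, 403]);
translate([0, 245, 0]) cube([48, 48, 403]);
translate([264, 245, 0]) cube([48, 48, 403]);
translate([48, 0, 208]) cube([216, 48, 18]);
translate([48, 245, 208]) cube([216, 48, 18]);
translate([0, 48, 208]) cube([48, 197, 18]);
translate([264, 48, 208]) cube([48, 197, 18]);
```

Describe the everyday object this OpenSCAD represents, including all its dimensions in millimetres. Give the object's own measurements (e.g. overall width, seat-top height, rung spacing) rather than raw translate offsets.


A simple wooden stool: a rectangular seat 312 mm (x) by 293 mm (y), 35 mm thick, top face at z = 438 mm, on four square legs, each 48×48 mm in cross-section. The legs rest on z = 0, each flush with a corner of the seat. Four stretchers, 48 mm wide and 18 mm tall, connect adjacent legs with their undersides at z = 208 mm, each running between the inner faces of the legs it joins and aligned with the legs' outer faces on the other axis.


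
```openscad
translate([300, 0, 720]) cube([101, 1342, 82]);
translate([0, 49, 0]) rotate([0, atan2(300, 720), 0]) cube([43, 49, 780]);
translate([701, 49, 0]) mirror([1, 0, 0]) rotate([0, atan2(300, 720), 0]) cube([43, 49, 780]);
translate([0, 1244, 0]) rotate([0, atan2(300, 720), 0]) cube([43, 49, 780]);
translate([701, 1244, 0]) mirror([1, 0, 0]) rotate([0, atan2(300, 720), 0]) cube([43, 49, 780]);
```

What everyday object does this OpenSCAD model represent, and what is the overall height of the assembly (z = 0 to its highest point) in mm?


A sawhorse. The overall height is 802 mm.

A beam across two mirrored pairs of raked legs — a sawhorse. The beam's underside is at z = 720 (matching the legs' vertical rise in atan2(300, 720)) and the beam is 82 mm tall, so its top is at 720 + 82 = 802 mm. The raked legs top out at the beam's underside, so that is the highest point.


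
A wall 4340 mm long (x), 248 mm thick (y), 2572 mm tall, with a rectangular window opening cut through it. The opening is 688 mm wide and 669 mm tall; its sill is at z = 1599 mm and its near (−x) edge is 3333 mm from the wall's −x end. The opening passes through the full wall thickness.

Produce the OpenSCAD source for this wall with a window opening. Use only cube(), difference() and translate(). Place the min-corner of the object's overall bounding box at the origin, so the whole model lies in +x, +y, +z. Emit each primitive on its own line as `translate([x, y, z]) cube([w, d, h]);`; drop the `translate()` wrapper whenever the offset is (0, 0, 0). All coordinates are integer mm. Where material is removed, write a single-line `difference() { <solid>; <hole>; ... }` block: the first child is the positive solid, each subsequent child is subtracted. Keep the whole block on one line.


difference() { cube([4340, 248, 2572]); translate([3333, 0, 1599]) cube([688, 248, 669]); }


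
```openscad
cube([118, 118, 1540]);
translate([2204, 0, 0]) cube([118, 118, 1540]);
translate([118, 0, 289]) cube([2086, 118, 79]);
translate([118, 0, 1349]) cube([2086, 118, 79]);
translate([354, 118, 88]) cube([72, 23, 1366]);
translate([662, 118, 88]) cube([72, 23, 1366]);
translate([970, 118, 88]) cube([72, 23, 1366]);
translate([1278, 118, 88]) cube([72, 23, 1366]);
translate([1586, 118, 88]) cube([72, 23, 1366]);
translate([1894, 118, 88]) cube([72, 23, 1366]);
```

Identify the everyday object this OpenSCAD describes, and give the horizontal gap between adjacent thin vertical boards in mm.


A fence section. The picket gap is 236 mm.

Two posts, two rails, 6 pickets — a fence section. Span 2086 mm holds 6 pickets of 72 mm with 7 equal gaps: ⌊(2086 − 6·72) / 7⌋ = 236 mm.


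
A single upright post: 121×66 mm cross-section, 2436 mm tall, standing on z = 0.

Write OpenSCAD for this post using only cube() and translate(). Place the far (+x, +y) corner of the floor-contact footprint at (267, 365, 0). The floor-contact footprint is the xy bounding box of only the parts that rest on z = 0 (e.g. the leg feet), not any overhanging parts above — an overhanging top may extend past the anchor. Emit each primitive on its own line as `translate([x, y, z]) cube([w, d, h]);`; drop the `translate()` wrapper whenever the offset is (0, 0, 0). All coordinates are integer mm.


translate([146, 299, 0]) cube([121, 66, 2436]);


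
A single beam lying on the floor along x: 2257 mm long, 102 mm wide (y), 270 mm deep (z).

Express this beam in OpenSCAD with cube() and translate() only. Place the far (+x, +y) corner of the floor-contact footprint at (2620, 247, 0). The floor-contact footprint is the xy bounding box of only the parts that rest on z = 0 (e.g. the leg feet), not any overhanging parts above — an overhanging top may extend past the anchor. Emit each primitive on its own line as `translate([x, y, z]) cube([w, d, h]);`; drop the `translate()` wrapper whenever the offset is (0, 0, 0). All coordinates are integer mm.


translate([363, 145, 0]) cube([2257, 102, 270]);


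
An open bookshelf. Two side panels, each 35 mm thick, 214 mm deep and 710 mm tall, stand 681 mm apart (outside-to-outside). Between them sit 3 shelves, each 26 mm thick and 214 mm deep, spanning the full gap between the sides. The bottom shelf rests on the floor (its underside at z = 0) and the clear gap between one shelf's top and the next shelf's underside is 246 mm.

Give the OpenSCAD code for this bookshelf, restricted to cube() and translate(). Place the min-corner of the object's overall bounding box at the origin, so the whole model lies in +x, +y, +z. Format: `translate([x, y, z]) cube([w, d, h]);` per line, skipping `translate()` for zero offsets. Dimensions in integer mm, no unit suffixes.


cube([35, 214, 710]);
translate([646, 0, 0]) cube([35, 214, 710]);
translate([35, 0, 0]) cube([611, 214, 26]);
translate([35, 0, 272]) cube([611, 214, 26]);
translate([35, 0, 544]) cube([611, 214, 26]);


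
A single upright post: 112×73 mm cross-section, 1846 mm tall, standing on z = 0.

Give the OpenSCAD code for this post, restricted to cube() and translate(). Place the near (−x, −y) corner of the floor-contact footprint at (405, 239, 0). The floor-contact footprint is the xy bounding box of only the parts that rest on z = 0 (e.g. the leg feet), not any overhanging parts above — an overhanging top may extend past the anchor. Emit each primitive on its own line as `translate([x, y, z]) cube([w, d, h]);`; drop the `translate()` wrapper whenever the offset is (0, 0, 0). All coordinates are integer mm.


translate([405, 239, 0]) cube([112, 73, 1846]);


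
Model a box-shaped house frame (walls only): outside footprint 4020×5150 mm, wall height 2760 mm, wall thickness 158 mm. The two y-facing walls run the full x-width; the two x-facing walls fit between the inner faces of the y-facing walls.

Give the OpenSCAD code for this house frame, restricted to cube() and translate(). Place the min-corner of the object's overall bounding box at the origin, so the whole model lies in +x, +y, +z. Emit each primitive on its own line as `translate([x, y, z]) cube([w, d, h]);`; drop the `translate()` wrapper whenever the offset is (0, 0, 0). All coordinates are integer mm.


cube([4020, 158, 2760]);
translate([0, 4992, 0]) cube([4020, 158, 2760]);
translate([0, 158, 0]) cube([158, 4834, 2760]);
translate([3862, 158, 0]) cube([158, 4834, 2760]);


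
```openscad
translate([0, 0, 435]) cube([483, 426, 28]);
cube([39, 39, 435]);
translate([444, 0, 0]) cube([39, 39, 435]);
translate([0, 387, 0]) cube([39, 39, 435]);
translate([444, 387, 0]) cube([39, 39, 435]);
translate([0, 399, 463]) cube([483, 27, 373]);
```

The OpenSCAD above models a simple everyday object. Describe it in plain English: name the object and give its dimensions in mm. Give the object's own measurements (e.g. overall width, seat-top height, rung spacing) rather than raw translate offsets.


A chair. The seat is a 483×426×28 mm slab with its top at z = 463 mm, on four 39×39 mm corner legs (flush with the seat edges, standing on z = 0). A flat backrest 27 mm thick, 373 mm tall, spans the full seat width and rises from the seat top along its +y edge, rear face flush with the rear of the seat.


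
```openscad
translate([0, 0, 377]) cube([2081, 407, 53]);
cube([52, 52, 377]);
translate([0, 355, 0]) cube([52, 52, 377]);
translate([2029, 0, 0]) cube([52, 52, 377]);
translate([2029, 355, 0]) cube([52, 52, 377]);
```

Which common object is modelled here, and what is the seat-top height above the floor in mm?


A bench. The seat-top height is 430 mm.

A long slab on four corner posts — a bench. The slab sits at z = 377 with thickness 53, so the top is 377 + 53 = 430 mm.


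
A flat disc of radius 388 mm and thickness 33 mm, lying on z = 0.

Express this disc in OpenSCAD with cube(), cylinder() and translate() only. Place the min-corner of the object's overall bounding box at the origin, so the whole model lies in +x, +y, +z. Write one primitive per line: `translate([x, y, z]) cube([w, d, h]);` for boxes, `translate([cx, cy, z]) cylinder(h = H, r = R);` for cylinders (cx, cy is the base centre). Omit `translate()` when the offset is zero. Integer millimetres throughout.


translate([388, 388, 0]) cylinder(h = 33, r = 388);


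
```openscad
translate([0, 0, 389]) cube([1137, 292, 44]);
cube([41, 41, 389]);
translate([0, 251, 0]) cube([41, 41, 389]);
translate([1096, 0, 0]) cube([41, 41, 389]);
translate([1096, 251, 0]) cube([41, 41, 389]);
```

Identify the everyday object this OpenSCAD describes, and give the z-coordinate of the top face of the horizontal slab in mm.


A bench. The seat-top height is 433 mm.

A long slab on four corner posts — a bench. The slab sits at z = 389 with thickness 44, so the top is 389 + 44 = 433 mm.
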